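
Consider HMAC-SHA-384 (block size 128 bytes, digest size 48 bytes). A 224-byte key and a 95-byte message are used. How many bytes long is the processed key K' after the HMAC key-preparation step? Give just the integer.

Key is 224 > 128 bytes, so it is hashed to 48 bytes then zero-padded to 128: |K'| = 128.

128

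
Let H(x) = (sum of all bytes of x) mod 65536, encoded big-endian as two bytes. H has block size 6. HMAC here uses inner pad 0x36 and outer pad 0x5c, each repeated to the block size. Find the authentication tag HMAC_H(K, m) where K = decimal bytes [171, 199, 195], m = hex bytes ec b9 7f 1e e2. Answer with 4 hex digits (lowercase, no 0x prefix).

0394

Key decimal bytes [171, 199, 195] = ab c7 c3 is 3 bytes ≤ B = 6; zero-pad to 6 bytes: K' = ab c7 c3 00 00 00.
K' ⊕ ipad = 9d f1 f5 36 36 36.  K' ⊕ opad = f7 9b 9f 5c 5c 5c.
Inner input = (K'⊕ipad) ∥ m = 9d f1 f5 36 36 36 ∥ ec b9 7f 1e e2.
Inner hash: sum = 157+241+245+54+54+54+236+185+127+30+226 = 1609 → 06 49.
Outer input = (K'⊕opad) ∥ inner = f7 9b 9f 5c 5c 5c ∥ 06 49.
Outer hash (tag): sum = 247+155+159+92+92+92+6+73 = 916 → 03 94.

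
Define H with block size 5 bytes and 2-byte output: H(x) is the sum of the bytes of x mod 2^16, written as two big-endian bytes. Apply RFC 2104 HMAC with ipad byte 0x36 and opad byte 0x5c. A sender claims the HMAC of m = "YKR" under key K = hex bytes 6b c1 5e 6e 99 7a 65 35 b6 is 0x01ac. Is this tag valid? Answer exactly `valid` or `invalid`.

Key hex bytes 6b c1 5e 6e 99 7a 65 35 b6 is 9 bytes > B = 5, so hash it first: H(key) = 04 5b, then zero-pad to 5 bytes: K' = 04 5b 00 00 00.
K' ⊕ ipad = 32 6d 36 36 36; K' ⊕ opad = 58 07 5c 5c 5c.
Inner hash: sum = 50+109+54+54+54+89+75+82 = 567 → 02 37.
Outer hash (recomputed tag): sum = 88+7+92+92+92+2+55 = 428 → 01 ac.
Recomputed tag = 01ac; claimed = 01ac → match.

valid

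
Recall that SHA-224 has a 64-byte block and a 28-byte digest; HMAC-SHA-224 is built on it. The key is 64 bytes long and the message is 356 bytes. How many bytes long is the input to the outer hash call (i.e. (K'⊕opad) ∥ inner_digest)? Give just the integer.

92

Key is 64 ≤ 64 bytes, zero-padded: |K'| = 64.
Outer input = (K'⊕opad) ∥ H(inner) → 64 + 28 = 92 bytes.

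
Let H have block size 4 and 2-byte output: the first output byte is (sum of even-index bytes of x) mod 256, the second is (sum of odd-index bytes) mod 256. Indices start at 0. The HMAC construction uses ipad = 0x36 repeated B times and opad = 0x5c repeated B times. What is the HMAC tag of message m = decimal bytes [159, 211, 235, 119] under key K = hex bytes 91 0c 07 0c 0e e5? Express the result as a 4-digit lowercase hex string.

Key hex bytes 91 0c 07 0c 0e e5 is 6 bytes > B = 4, so hash it first: H(key) = a6 fd, then zero-pad to 4 bytes: K' = a6 fd 00 00.
K' ⊕ ipad = 90 cb 36 36.  K' ⊕ opad = fa a1 5c 5c.
Inner input = (K'⊕ipad) ∥ m = 90 cb 36 36 ∥ 9f d3 eb 77.
Inner hash: even-index sum = 592 mod 256 = 80; odd-index sum = 587 mod 256 = 75 → 50 4b.
Outer input = (K'⊕opad) ∥ inner = fa a1 5c 5c ∥ 50 4b.
Outer hash (tag): even-index sum = 422 mod 256 = 166; odd-index sum = 328 mod 256 = 72 → a6 48.

a648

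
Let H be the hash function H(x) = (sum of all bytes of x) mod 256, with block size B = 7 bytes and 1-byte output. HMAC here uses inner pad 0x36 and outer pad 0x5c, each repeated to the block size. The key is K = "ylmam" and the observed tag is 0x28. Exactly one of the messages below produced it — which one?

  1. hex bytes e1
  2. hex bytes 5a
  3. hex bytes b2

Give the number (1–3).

Key "ylmam" = 79 6c 6d 61 6d is 5 bytes ≤ B = 7; zero-pad to 7 bytes: K' = 79 6c 6d 61 6d 00 00.
K' ⊕ ipad = 4f 5a 5b 57 5b 36 36; K' ⊕ opad = 25 30 31 3d 31 5c 5c.
m1: inner = H(4f 5a 5b 57 5b 36 36 e1) = 03; tag = H(25 30 31 3d 31 5c 5c 03) = af
m2: inner = H(4f 5a 5b 57 5b 36 36 5a) = 7c; tag = H(25 30 31 3d 31 5c 5c 7c) = 28 ← matches
m3: inner = H(4f 5a 5b 57 5b 36 36 b2) = d4; tag = H(25 30 31 3d 31 5c 5c d4) = 80

2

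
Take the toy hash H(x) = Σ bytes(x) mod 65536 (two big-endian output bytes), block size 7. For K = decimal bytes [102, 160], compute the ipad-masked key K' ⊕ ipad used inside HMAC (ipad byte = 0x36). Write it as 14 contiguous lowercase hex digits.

Key decimal bytes [102, 160] = 66 a0 is 2 bytes ≤ B = 7; zero-pad to 7 bytes: K' = 66 a0 00 00 00 00 00.
XOR each byte with 0x36: 66⊕36=50, a0⊕36=96, 00⊕36=36, 00⊕36=36, 00⊕36=36, 00⊕36=36, 00⊕36=36.

50963636363636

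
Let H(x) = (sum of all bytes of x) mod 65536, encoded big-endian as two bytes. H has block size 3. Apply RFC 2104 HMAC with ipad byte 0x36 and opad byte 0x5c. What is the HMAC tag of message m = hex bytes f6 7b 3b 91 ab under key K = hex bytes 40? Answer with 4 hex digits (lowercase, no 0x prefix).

01a1

Key hex bytes 40 is 1 byte ≤ B = 3; zero-pad to 3 bytes: K' = 40 00 00.
K' ⊕ ipad = 76 36 36.  K' ⊕ opad = 1c 5c 5c.
Inner input = (K'⊕ipad) ∥ m = 76 36 36 ∥ f6 7b 3b 91 ab.
Inner hash: sum = 118+54+54+246+123+59+145+171 = 970 → 03 ca.
Outer input = (K'⊕opad) ∥ inner = 1c 5c 5c ∥ 03 ca.
Outer hash (tag): sum = 28+92+92+3+202 = 417 → 01 a1.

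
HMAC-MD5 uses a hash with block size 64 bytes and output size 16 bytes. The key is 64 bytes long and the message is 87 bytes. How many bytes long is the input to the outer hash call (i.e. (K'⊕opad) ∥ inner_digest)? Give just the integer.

80

Key is 64 ≤ 64 bytes, zero-padded: |K'| = 64.
Outer input = (K'⊕opad) ∥ H(inner) → 64 + 16 = 80 bytes.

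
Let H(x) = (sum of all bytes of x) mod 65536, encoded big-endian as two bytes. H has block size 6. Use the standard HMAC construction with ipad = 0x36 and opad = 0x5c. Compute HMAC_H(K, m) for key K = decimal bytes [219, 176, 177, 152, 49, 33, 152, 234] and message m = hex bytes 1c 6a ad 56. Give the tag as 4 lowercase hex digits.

02f0

Key decimal bytes [219, 176, 177, 152, 49, 33, 152, 234] = db b0 b1 98 31 21 98 ea is 8 bytes > B = 6, so hash it first: H(key) = 04 a8, then zero-pad to 6 bytes: K' = 04 a8 00 00 00 00.
K' ⊕ ipad = 32 9e 36 36 36 36.  K' ⊕ opad = 58 f4 5c 5c 5c 5c.
Inner input = (K'⊕ipad) ∥ m = 32 9e 36 36 36 36 ∥ 1c 6a ad 56.
Inner hash: sum = 50+158+54+54+54+54+28+106+173+86 = 817 → 03 31.
Outer input = (K'⊕opad) ∥ inner = 58 f4 5c 5c 5c 5c ∥ 03 31.
Outer hash (tag): sum = 88+244+92+92+92+92+3+49 = 752 → 02 f0.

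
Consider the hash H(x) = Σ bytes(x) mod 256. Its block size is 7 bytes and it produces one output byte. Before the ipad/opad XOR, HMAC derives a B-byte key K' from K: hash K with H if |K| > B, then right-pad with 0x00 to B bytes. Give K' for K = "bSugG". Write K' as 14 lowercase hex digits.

Key "bSugG" = 62 53 75 67 47 is 5 bytes ≤ B = 7; zero-pad to 7 bytes: K' = 62 53 75 67 47 00 00.

62537567470000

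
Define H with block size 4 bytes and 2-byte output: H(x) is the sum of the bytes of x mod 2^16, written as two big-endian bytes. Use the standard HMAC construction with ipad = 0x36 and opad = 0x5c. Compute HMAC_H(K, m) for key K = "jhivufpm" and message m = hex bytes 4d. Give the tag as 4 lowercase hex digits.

019a

Key "jhivufpm" = 6a 68 69 76 75 66 70 6d is 8 bytes > B = 4, so hash it first: H(key) = 03 69, then zero-pad to 4 bytes: K' = 03 69 00 00.
K' ⊕ ipad = 35 5f 36 36.  K' ⊕ opad = 5f 35 5c 5c.
Inner input = (K'⊕ipad) ∥ m = 35 5f 36 36 ∥ 4d.
Inner hash: sum = 53+95+54+54+77 = 333 → 01 4d.
Outer input = (K'⊕opad) ∥ inner = 5f 35 5c 5c ∥ 01 4d.
Outer hash (tag): sum = 95+53+92+92+1+77 = 410 → 01 9a.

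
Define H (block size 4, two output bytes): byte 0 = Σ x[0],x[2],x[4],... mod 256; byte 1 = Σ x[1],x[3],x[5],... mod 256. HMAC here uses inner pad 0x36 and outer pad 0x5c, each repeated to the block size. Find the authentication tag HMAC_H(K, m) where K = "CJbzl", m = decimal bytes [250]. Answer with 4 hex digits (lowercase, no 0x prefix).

Key "CJbzl" = 43 4a 62 7a 6c is 5 bytes > B = 4, so hash it first: H(key) = 11 c4, then zero-pad to 4 bytes: K' = 11 c4 00 00.
K' ⊕ ipad = 27 f2 36 36.  K' ⊕ opad = 4d 98 5c 5c.
Inner input = (K'⊕ipad) ∥ m = 27 f2 36 36 ∥ fa.
Inner hash: even-index sum = 343 mod 256 = 87; odd-index sum = 296 mod 256 = 40 → 57 28.
Outer input = (K'⊕opad) ∥ inner = 4d 98 5c 5c ∥ 57 28.
Outer hash (tag): even-index sum = 256 mod 256 = 0; odd-index sum = 284 mod 256 = 28 → 00 1c.

001c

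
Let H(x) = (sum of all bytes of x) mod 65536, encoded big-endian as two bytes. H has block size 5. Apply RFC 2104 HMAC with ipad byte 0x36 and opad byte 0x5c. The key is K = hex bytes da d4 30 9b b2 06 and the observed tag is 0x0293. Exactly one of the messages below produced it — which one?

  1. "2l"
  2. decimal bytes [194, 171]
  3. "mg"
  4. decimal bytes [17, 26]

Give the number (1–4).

Key hex bytes da d4 30 9b b2 06 is 6 bytes > B = 5, so hash it first: H(key) = 03 31, then zero-pad to 5 bytes: K' = 03 31 00 00 00.
K' ⊕ ipad = 35 07 36 36 36; K' ⊕ opad = 5f 6d 5c 5c 5c.
m1: inner = H(35 07 36 36 36 32 6c) = 01 7c; tag = H(5f 6d 5c 5c 5c 01 7c) = 025d
m2: inner = H(35 07 36 36 36 c2 ab) = 02 4b; tag = H(5f 6d 5c 5c 5c 02 4b) = 022d
m3: inner = H(35 07 36 36 36 6d 67) = 01 b2; tag = H(5f 6d 5c 5c 5c 01 b2) = 0293 ← matches
m4: inner = H(35 07 36 36 36 11 1a) = 01 09; tag = H(5f 6d 5c 5c 5c 01 09) = 01ea

3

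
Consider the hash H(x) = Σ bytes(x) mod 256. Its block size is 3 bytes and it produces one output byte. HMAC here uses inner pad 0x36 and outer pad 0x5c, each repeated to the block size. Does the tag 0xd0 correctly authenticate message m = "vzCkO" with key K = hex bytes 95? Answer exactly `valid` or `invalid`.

Key hex bytes 95 is 1 byte ≤ B = 3; zero-pad to 3 bytes: K' = 95 00 00.
K' ⊕ ipad = a3 36 36; K' ⊕ opad = c9 5c 5c.
Inner hash: sum = 163+54+54+118+122+67+107+79 = 764; mod 256 = 252 → fc.
Outer hash (recomputed tag): sum = 201+92+92+252 = 637; mod 256 = 125 → 7d.
Recomputed tag = 7d; claimed = d0 → mismatch.

invalid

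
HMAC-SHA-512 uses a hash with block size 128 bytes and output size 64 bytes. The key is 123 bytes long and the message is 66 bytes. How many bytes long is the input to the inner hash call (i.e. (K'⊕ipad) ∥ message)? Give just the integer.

194

Key is 123 ≤ 128 bytes, zero-padded: |K'| = 128.
Inner input = (K'⊕ipad) ∥ m → 128 + 66 = 194 bytes.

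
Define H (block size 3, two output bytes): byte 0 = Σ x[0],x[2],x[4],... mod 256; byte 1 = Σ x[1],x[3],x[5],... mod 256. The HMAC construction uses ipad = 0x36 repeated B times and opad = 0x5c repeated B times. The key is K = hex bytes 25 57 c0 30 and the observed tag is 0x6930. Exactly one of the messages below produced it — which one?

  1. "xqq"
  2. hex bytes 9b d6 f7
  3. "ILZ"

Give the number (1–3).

Key hex bytes 25 57 c0 30 is 4 bytes > B = 3, so hash it first: H(key) = e5 87, then zero-pad to 3 bytes: K' = e5 87 00.
K' ⊕ ipad = d3 b1 36; K' ⊕ opad = b9 db 5c.
m1: inner = H(d3 b1 36 78 71 71) = 7a 9a; tag = H(b9 db 5c 7a 9a) = af55
m2: inner = H(d3 b1 36 9b d6 f7) = df 43; tag = H(b9 db 5c df 43) = 58ba
m3: inner = H(d3 b1 36 49 4c 5a) = 55 54; tag = H(b9 db 5c 55 54) = 6930 ← matches

3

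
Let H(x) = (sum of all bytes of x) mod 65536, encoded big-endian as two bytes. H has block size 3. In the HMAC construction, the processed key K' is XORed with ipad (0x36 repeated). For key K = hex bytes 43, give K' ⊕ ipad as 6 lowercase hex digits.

753636

Key hex bytes 43 is 1 byte ≤ B = 3; zero-pad to 3 bytes: K' = 43 00 00.
XOR each byte with 0x36: 43⊕36=75, 00⊕36=36, 00⊕36=36.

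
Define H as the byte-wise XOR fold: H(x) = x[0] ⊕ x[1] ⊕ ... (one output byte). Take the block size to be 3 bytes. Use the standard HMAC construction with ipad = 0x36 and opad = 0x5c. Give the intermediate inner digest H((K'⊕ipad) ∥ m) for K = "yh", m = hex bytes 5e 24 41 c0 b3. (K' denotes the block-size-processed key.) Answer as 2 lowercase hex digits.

Key "yh" = 79 68 is 2 bytes ≤ B = 3; zero-pad to 3 bytes: K' = 79 68 00.
K' ⊕ ipad = 4f 5e 36.
Inner input = 4f 5e 36 ∥ 5e 24 41 c0 b3.
Inner hash: XOR 4f⊕5e⊕36⊕5e⊕24⊕41⊕c0⊕b3 = 6f.

6f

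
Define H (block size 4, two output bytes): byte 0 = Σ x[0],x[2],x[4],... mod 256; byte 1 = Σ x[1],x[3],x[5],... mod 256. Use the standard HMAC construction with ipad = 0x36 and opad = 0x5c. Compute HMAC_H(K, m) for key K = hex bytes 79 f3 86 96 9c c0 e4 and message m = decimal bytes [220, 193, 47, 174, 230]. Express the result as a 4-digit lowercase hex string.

ef95

Key hex bytes 79 f3 86 96 9c c0 e4 is 7 bytes > B = 4, so hash it first: H(key) = 7f 49, then zero-pad to 4 bytes: K' = 7f 49 00 00.
K' ⊕ ipad = 49 7f 36 36.  K' ⊕ opad = 23 15 5c 5c.
Inner input = (K'⊕ipad) ∥ m = 49 7f 36 36 ∥ dc c1 2f ae e6.
Inner hash: even-index sum = 624 mod 256 = 112; odd-index sum = 548 mod 256 = 36 → 70 24.
Outer input = (K'⊕opad) ∥ inner = 23 15 5c 5c ∥ 70 24.
Outer hash (tag): even-index sum = 239 mod 256 = 239; odd-index sum = 149 mod 256 = 149 → ef 95.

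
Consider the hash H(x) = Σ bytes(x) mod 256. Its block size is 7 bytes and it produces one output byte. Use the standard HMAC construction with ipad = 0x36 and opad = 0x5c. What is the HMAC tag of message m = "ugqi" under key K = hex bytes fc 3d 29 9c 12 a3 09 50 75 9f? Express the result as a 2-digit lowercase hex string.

b4

Key hex bytes fc 3d 29 9c 12 a3 09 50 75 9f is 10 bytes > B = 7, so hash it first: H(key) = 20, then zero-pad to 7 bytes: K' = 20 00 00 00 00 00 00.
K' ⊕ ipad = 16 36 36 36 36 36 36.  K' ⊕ opad = 7c 5c 5c 5c 5c 5c 5c.
Inner input = (K'⊕ipad) ∥ m = 16 36 36 36 36 36 36 ∥ 75 67 71 69.
Inner hash: sum = 22+54+54+54+54+54+54+117+103+113+105 = 784; mod 256 = 16 → 10.
Outer input = (K'⊕opad) ∥ inner = 7c 5c 5c 5c 5c 5c 5c ∥ 10.
Outer hash (tag): sum = 124+92+92+92+92+92+92+16 = 692; mod 256 = 180 → b4.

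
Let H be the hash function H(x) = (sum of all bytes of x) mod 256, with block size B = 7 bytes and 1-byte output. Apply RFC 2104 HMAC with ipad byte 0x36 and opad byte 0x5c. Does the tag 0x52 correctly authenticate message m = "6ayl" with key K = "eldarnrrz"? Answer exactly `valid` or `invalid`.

valid

Key "eldarnrrz" = 65 6c 64 61 72 6e 72 72 7a is 9 bytes > B = 7, so hash it first: H(key) = d4, then zero-pad to 7 bytes: K' = d4 00 00 00 00 00 00.
K' ⊕ ipad = e2 36 36 36 36 36 36; K' ⊕ opad = 88 5c 5c 5c 5c 5c 5c.
Inner hash: sum = 226+54+54+54+54+54+54+54+97+121+108 = 930; mod 256 = 162 → a2.
Outer hash (recomputed tag): sum = 136+92+92+92+92+92+92+162 = 850; mod 256 = 82 → 52.
Recomputed tag = 52; claimed = 52 → match.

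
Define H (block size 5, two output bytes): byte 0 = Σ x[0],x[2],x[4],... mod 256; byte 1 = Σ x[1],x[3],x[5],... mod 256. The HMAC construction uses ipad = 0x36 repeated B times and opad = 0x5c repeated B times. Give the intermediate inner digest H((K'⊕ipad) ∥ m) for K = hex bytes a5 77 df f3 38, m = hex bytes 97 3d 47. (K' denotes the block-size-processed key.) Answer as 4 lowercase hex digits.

c7e4

Key hex bytes a5 77 df f3 38 is exactly B = 5 bytes: K' = a5 77 df f3 38.
K' ⊕ ipad = 93 41 e9 c5 0e.
Inner input = 93 41 e9 c5 0e ∥ 97 3d 47.
Inner hash: even-index sum = 455 mod 256 = 199; odd-index sum = 484 mod 256 = 228 → c7 e4.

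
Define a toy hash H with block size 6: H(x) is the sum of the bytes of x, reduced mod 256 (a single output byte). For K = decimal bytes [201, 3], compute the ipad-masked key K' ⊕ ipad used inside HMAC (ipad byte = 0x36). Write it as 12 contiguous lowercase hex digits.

Key decimal bytes [201, 3] = c9 03 is 2 bytes ≤ B = 6; zero-pad to 6 bytes: K' = c9 03 00 00 00 00.
XOR each byte with 0x36: c9⊕36=ff, 03⊕36=35, 00⊕36=36, 00⊕36=36, 00⊕36=36, 00⊕36=36.

ff3536363636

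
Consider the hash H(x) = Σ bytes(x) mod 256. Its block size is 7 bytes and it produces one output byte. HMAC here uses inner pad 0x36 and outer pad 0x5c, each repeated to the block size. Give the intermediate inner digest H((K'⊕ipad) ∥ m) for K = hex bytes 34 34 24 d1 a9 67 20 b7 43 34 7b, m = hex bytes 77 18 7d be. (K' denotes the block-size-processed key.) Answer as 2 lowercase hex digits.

0e

Key hex bytes 34 34 24 d1 a9 67 20 b7 43 34 7b is 11 bytes > B = 7, so hash it first: H(key) = 36, then zero-pad to 7 bytes: K' = 36 00 00 00 00 00 00.
K' ⊕ ipad = 00 36 36 36 36 36 36.
Inner input = 00 36 36 36 36 36 36 ∥ 77 18 7d be.
Inner hash: sum = 0+54+54+54+54+54+54+119+24+125+190 = 782; mod 256 = 14 → 0e.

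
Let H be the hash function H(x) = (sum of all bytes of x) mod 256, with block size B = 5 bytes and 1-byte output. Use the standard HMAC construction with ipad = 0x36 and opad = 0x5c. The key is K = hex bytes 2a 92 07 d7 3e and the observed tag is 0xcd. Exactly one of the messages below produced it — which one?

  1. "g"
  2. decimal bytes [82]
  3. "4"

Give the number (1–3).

1

Key hex bytes 2a 92 07 d7 3e is exactly B = 5 bytes: K' = 2a 92 07 d7 3e.
K' ⊕ ipad = 1c a4 31 e1 08; K' ⊕ opad = 76 ce 5b 8b 62.
m1: inner = H(1c a4 31 e1 08 67) = 41; tag = H(76 ce 5b 8b 62 41) = cd ← matches
m2: inner = H(1c a4 31 e1 08 52) = 2c; tag = H(76 ce 5b 8b 62 2c) = b8
m3: inner = H(1c a4 31 e1 08 34) = 0e; tag = H(76 ce 5b 8b 62 0e) = 9a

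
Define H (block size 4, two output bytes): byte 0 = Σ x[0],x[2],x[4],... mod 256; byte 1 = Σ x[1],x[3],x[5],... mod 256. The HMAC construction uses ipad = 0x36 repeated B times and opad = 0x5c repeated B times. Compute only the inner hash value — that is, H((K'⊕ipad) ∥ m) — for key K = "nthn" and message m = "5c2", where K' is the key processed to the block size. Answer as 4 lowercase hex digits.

1dfd

Key "nthn" = 6e 74 68 6e is exactly B = 4 bytes: K' = 6e 74 68 6e.
K' ⊕ ipad = 58 42 5e 58.
Inner input = 58 42 5e 58 ∥ 35 63 32.
Inner hash: even-index sum = 285 mod 256 = 29; odd-index sum = 253 mod 256 = 253 → 1d fd.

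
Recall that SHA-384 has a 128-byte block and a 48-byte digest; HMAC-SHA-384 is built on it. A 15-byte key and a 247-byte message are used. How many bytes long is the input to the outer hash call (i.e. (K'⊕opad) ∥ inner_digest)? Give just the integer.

Key is 15 ≤ 128 bytes, zero-padded: |K'| = 128.
Outer input = (K'⊕opad) ∥ H(inner) → 128 + 48 = 176 bytes.

176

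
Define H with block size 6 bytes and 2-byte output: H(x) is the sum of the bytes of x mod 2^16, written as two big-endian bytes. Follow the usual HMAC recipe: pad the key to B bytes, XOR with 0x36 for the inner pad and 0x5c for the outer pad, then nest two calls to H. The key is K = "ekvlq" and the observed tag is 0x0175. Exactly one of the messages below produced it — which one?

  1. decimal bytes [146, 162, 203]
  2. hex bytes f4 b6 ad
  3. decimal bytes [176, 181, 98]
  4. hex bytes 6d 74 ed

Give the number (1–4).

2

Key "ekvlq" = 65 6b 76 6c 71 is 5 bytes ≤ B = 6; zero-pad to 6 bytes: K' = 65 6b 76 6c 71 00.
K' ⊕ ipad = 53 5d 40 5a 47 36; K' ⊕ opad = 39 37 2a 30 2d 5c.
m1: inner = H(53 5d 40 5a 47 36 92 a2 cb) = 03 c6; tag = H(39 37 2a 30 2d 5c 03 c6) = 021c
m2: inner = H(53 5d 40 5a 47 36 f4 b6 ad) = 04 1e; tag = H(39 37 2a 30 2d 5c 04 1e) = 0175 ← matches
m3: inner = H(53 5d 40 5a 47 36 b0 b5 62) = 03 8e; tag = H(39 37 2a 30 2d 5c 03 8e) = 01e4
m4: inner = H(53 5d 40 5a 47 36 6d 74 ed) = 03 95; tag = H(39 37 2a 30 2d 5c 03 95) = 01eb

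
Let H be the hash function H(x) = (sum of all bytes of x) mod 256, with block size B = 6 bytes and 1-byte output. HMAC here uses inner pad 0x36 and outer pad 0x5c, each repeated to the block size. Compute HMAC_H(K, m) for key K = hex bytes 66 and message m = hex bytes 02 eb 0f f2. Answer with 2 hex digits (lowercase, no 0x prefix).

52

Key hex bytes 66 is 1 byte ≤ B = 6; zero-pad to 6 bytes: K' = 66 00 00 00 00 00.
K' ⊕ ipad = 50 36 36 36 36 36.  K' ⊕ opad = 3a 5c 5c 5c 5c 5c.
Inner input = (K'⊕ipad) ∥ m = 50 36 36 36 36 36 ∥ 02 eb 0f f2.
Inner hash: sum = 80+54+54+54+54+54+2+235+15+242 = 844; mod 256 = 76 → 4c.
Outer input = (K'⊕opad) ∥ inner = 3a 5c 5c 5c 5c 5c ∥ 4c.
Outer hash (tag): sum = 58+92+92+92+92+92+76 = 594; mod 256 = 82 → 52.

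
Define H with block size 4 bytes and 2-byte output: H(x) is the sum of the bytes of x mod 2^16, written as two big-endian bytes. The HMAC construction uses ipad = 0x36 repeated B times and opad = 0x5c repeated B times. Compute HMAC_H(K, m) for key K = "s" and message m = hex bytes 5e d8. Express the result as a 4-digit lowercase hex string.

0162

Key "s" = 73 is 1 byte ≤ B = 4; zero-pad to 4 bytes: K' = 73 00 00 00.
K' ⊕ ipad = 45 36 36 36.  K' ⊕ opad = 2f 5c 5c 5c.
Inner input = (K'⊕ipad) ∥ m = 45 36 36 36 ∥ 5e d8.
Inner hash: sum = 69+54+54+54+94+216 = 541 → 02 1d.
Outer input = (K'⊕opad) ∥ inner = 2f 5c 5c 5c ∥ 02 1d.
Outer hash (tag): sum = 47+92+92+92+2+29 = 354 → 01 62.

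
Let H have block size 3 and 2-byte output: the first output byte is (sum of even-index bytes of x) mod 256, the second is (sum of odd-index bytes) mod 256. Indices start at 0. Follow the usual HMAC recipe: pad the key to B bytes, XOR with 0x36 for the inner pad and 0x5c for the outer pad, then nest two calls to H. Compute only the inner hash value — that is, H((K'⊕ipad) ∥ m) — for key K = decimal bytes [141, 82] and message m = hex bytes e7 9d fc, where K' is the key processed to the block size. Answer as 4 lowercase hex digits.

Key decimal bytes [141, 82] = 8d 52 is 2 bytes ≤ B = 3; zero-pad to 3 bytes: K' = 8d 52 00.
K' ⊕ ipad = bb 64 36.
Inner input = bb 64 36 ∥ e7 9d fc.
Inner hash: even-index sum = 398 mod 256 = 142; odd-index sum = 583 mod 256 = 71 → 8e 47.

8e47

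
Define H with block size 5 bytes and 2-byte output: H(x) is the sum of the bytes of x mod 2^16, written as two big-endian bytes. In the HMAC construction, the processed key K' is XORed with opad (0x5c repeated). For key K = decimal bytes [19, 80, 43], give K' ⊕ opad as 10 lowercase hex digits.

4f0c775c5c

Key decimal bytes [19, 80, 43] = 13 50 2b is 3 bytes ≤ B = 5; zero-pad to 5 bytes: K' = 13 50 2b 00 00.
XOR each byte with 0x5c: 13⊕5c=4f, 50⊕5c=0c, 2b⊕5c=77, 00⊕5c=5c, 00⊕5c=5c.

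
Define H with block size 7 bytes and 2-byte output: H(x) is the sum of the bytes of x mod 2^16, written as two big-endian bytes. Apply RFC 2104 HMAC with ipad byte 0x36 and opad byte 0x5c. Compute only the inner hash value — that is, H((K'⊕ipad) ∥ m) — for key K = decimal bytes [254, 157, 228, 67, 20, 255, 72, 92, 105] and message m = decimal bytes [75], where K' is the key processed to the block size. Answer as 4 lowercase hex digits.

Key decimal bytes [254, 157, 228, 67, 20, 255, 72, 92, 105] = fe 9d e4 43 14 ff 48 5c 69 is 9 bytes > B = 7, so hash it first: H(key) = 04 e2, then zero-pad to 7 bytes: K' = 04 e2 00 00 00 00 00.
K' ⊕ ipad = 32 d4 36 36 36 36 36.
Inner input = 32 d4 36 36 36 36 36 ∥ 4b.
Inner hash: sum = 50+212+54+54+54+54+54+75 = 607 → 02 5f.

025f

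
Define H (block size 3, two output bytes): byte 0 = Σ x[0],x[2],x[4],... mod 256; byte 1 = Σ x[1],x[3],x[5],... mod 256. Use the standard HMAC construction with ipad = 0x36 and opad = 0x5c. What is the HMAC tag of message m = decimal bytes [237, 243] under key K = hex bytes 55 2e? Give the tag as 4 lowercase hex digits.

Key hex bytes 55 2e is 2 bytes ≤ B = 3; zero-pad to 3 bytes: K' = 55 2e 00.
K' ⊕ ipad = 63 18 36.  K' ⊕ opad = 09 72 5c.
Inner input = (K'⊕ipad) ∥ m = 63 18 36 ∥ ed f3.
Inner hash: even-index sum = 396 mod 256 = 140; odd-index sum = 261 mod 256 = 5 → 8c 05.
Outer input = (K'⊕opad) ∥ inner = 09 72 5c ∥ 8c 05.
Outer hash (tag): even-index sum = 106 mod 256 = 106; odd-index sum = 254 mod 256 = 254 → 6a fe.

6afe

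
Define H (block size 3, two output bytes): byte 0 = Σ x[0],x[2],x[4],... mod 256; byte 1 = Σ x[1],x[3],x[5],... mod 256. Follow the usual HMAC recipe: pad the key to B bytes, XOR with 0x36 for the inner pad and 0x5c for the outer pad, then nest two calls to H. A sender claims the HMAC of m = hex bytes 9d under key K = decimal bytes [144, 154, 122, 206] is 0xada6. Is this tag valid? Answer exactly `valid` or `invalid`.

Key decimal bytes [144, 154, 122, 206] = 90 9a 7a ce is 4 bytes > B = 3, so hash it first: H(key) = 0a 68, then zero-pad to 3 bytes: K' = 0a 68 00.
K' ⊕ ipad = 3c 5e 36; K' ⊕ opad = 56 34 5c.
Inner hash: even-index sum = 114 mod 256 = 114; odd-index sum = 251 mod 256 = 251 → 72 fb.
Outer hash (recomputed tag): even-index sum = 429 mod 256 = 173; odd-index sum = 166 mod 256 = 166 → ad a6.
Recomputed tag = ada6; claimed = ada6 → match.

valid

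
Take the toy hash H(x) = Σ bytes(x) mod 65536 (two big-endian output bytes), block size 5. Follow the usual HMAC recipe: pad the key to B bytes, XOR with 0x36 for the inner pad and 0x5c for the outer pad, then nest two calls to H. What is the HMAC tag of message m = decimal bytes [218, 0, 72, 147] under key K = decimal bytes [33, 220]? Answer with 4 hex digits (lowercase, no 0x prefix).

Key decimal bytes [33, 220] = 21 dc is 2 bytes ≤ B = 5; zero-pad to 5 bytes: K' = 21 dc 00 00 00.
K' ⊕ ipad = 17 ea 36 36 36.  K' ⊕ opad = 7d 80 5c 5c 5c.
Inner input = (K'⊕ipad) ∥ m = 17 ea 36 36 36 ∥ da 00 48 93.
Inner hash: sum = 23+234+54+54+54+218+0+72+147 = 856 → 03 58.
Outer input = (K'⊕opad) ∥ inner = 7d 80 5c 5c 5c ∥ 03 58.
Outer hash (tag): sum = 125+128+92+92+92+3+88 = 620 → 02 6c.

026c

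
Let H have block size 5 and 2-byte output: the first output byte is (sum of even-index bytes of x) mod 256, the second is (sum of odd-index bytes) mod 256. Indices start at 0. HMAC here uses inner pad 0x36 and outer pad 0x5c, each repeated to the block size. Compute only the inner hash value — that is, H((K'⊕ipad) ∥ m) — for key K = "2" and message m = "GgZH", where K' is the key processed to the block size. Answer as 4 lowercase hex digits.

Key "2" = 32 is 1 byte ≤ B = 5; zero-pad to 5 bytes: K' = 32 00 00 00 00.
K' ⊕ ipad = 04 36 36 36 36.
Inner input = 04 36 36 36 36 ∥ 47 67 5a 48.
Inner hash: even-index sum = 287 mod 256 = 31; odd-index sum = 269 mod 256 = 13 → 1f 0d.

1f0d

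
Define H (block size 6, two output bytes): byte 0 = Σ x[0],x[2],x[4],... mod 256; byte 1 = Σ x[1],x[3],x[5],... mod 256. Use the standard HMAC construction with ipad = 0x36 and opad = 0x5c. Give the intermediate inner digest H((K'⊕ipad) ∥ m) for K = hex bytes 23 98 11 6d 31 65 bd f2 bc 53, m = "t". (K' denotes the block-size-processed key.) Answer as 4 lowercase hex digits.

Key hex bytes 23 98 11 6d 31 65 bd f2 bc 53 is 10 bytes > B = 6, so hash it first: H(key) = de af, then zero-pad to 6 bytes: K' = de af 00 00 00 00.
K' ⊕ ipad = e8 99 36 36 36 36.
Inner input = e8 99 36 36 36 36 ∥ 74.
Inner hash: even-index sum = 456 mod 256 = 200; odd-index sum = 261 mod 256 = 5 → c8 05.

c805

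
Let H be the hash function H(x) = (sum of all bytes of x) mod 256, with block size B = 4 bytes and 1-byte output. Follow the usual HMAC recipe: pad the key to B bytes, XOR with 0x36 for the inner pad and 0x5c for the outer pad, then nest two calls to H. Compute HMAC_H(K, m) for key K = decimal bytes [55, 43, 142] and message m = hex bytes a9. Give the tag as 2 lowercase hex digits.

c5

Key decimal bytes [55, 43, 142] = 37 2b 8e is 3 bytes ≤ B = 4; zero-pad to 4 bytes: K' = 37 2b 8e 00.
K' ⊕ ipad = 01 1d b8 36.  K' ⊕ opad = 6b 77 d2 5c.
Inner input = (K'⊕ipad) ∥ m = 01 1d b8 36 ∥ a9.
Inner hash: sum = 1+29+184+54+169 = 437; mod 256 = 181 → b5.
Outer input = (K'⊕opad) ∥ inner = 6b 77 d2 5c ∥ b5.
Outer hash (tag): sum = 107+119+210+92+181 = 709; mod 256 = 197 → c5.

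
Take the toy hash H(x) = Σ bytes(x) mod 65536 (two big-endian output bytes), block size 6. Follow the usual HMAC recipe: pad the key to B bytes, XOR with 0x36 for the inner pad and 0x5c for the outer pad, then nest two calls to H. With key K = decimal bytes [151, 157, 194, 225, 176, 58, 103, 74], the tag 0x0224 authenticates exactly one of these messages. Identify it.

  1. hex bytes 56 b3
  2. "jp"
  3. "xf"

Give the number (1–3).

3

Key decimal bytes [151, 157, 194, 225, 176, 58, 103, 74] = 97 9d c2 e1 b0 3a 67 4a is 8 bytes > B = 6, so hash it first: H(key) = 04 72, then zero-pad to 6 bytes: K' = 04 72 00 00 00 00.
K' ⊕ ipad = 32 44 36 36 36 36; K' ⊕ opad = 58 2e 5c 5c 5c 5c.
m1: inner = H(32 44 36 36 36 36 56 b3) = 02 57; tag = H(58 2e 5c 5c 5c 5c 02 57) = 024f
m2: inner = H(32 44 36 36 36 36 6a 70) = 02 28; tag = H(58 2e 5c 5c 5c 5c 02 28) = 0220
m3: inner = H(32 44 36 36 36 36 78 66) = 02 2c; tag = H(58 2e 5c 5c 5c 5c 02 2c) = 0224 ← matches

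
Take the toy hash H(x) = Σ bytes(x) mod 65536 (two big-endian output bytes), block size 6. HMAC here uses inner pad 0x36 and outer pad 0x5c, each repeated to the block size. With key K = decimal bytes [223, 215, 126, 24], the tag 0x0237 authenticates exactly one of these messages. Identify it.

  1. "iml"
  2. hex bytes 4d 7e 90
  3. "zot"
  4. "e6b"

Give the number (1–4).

Key decimal bytes [223, 215, 126, 24] = df d7 7e 18 is 4 bytes ≤ B = 6; zero-pad to 6 bytes: K' = df d7 7e 18 00 00.
K' ⊕ ipad = e9 e1 48 2e 36 36; K' ⊕ opad = 83 8b 22 44 5c 5c.
m1: inner = H(e9 e1 48 2e 36 36 69 6d 6c) = 03 ee; tag = H(83 8b 22 44 5c 5c 03 ee) = 031d
m2: inner = H(e9 e1 48 2e 36 36 4d 7e 90) = 04 07; tag = H(83 8b 22 44 5c 5c 04 07) = 0237 ← matches
m3: inner = H(e9 e1 48 2e 36 36 7a 6f 74) = 04 09; tag = H(83 8b 22 44 5c 5c 04 09) = 0239
m4: inner = H(e9 e1 48 2e 36 36 65 36 62) = 03 a9; tag = H(83 8b 22 44 5c 5c 03 a9) = 02d8

2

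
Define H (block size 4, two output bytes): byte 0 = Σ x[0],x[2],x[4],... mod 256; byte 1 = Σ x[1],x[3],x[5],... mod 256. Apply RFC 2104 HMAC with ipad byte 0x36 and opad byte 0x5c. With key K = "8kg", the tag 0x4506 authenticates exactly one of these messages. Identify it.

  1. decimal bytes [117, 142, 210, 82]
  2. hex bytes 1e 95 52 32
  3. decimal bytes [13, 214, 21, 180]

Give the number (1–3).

Key "8kg" = 38 6b 67 is 3 bytes ≤ B = 4; zero-pad to 4 bytes: K' = 38 6b 67 00.
K' ⊕ ipad = 0e 5d 51 36; K' ⊕ opad = 64 37 3b 5c.
m1: inner = H(0e 5d 51 36 75 8e d2 52) = a6 73; tag = H(64 37 3b 5c a6 73) = 4506 ← matches
m2: inner = H(0e 5d 51 36 1e 95 52 32) = cf 5a; tag = H(64 37 3b 5c cf 5a) = 6eed
m3: inner = H(0e 5d 51 36 0d d6 15 b4) = 81 1d; tag = H(64 37 3b 5c 81 1d) = 20b0

1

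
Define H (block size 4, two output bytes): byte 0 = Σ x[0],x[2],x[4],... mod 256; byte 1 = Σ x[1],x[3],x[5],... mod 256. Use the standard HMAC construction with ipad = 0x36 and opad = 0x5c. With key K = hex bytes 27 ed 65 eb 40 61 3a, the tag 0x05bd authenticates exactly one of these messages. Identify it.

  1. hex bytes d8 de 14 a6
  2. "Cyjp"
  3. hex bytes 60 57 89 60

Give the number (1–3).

Key hex bytes 27 ed 65 eb 40 61 3a is 7 bytes > B = 4, so hash it first: H(key) = 06 39, then zero-pad to 4 bytes: K' = 06 39 00 00.
K' ⊕ ipad = 30 0f 36 36; K' ⊕ opad = 5a 65 5c 5c.
m1: inner = H(30 0f 36 36 d8 de 14 a6) = 52 c9; tag = H(5a 65 5c 5c 52 c9) = 088a
m2: inner = H(30 0f 36 36 43 79 6a 70) = 13 2e; tag = H(5a 65 5c 5c 13 2e) = c9ef
m3: inner = H(30 0f 36 36 60 57 89 60) = 4f fc; tag = H(5a 65 5c 5c 4f fc) = 05bd ← matches

3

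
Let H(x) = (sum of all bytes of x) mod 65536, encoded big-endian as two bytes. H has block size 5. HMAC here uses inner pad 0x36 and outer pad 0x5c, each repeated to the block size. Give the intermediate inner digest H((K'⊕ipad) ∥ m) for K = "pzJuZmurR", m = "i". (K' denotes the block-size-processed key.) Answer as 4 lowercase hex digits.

Key "pzJuZmurR" = 70 7a 4a 75 5a 6d 75 72 52 is 9 bytes > B = 5, so hash it first: H(key) = 03 a9, then zero-pad to 5 bytes: K' = 03 a9 00 00 00.
K' ⊕ ipad = 35 9f 36 36 36.
Inner input = 35 9f 36 36 36 ∥ 69.
Inner hash: sum = 53+159+54+54+54+105 = 479 → 01 df.

01df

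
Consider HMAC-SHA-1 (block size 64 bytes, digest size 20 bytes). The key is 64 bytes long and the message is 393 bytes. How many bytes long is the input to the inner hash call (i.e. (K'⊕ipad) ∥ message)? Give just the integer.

457

Key is 64 ≤ 64 bytes, zero-padded: |K'| = 64.
Inner input = (K'⊕ipad) ∥ m → 64 + 393 = 457 bytes.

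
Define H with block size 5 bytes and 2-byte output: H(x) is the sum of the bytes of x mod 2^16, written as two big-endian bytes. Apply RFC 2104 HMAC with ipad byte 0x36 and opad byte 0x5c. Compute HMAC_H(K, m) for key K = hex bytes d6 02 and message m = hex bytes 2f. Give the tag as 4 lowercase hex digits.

02e2

Key hex bytes d6 02 is 2 bytes ≤ B = 5; zero-pad to 5 bytes: K' = d6 02 00 00 00.
K' ⊕ ipad = e0 34 36 36 36.  K' ⊕ opad = 8a 5e 5c 5c 5c.
Inner input = (K'⊕ipad) ∥ m = e0 34 36 36 36 ∥ 2f.
Inner hash: sum = 224+52+54+54+54+47 = 485 → 01 e5.
Outer input = (K'⊕opad) ∥ inner = 8a 5e 5c 5c 5c ∥ 01 e5.
Outer hash (tag): sum = 138+94+92+92+92+1+229 = 738 → 02 e2.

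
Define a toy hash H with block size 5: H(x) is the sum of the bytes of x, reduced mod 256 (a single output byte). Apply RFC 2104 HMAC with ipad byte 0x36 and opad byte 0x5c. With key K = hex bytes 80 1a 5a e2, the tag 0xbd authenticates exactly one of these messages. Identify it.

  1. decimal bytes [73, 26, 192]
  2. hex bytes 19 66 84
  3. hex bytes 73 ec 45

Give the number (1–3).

1

Key hex bytes 80 1a 5a e2 is 4 bytes ≤ B = 5; zero-pad to 5 bytes: K' = 80 1a 5a e2 00.
K' ⊕ ipad = b6 2c 6c d4 36; K' ⊕ opad = dc 46 06 be 5c.
m1: inner = H(b6 2c 6c d4 36 49 1a c0) = 7b; tag = H(dc 46 06 be 5c 7b) = bd ← matches
m2: inner = H(b6 2c 6c d4 36 19 66 84) = 5b; tag = H(dc 46 06 be 5c 5b) = 9d
m3: inner = H(b6 2c 6c d4 36 73 ec 45) = fc; tag = H(dc 46 06 be 5c fc) = 3e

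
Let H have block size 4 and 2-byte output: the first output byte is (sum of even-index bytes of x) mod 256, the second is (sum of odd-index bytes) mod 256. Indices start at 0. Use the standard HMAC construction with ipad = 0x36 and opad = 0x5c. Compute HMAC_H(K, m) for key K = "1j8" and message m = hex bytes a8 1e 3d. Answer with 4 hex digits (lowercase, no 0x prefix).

cb42

Key "1j8" = 31 6a 38 is 3 bytes ≤ B = 4; zero-pad to 4 bytes: K' = 31 6a 38 00.
K' ⊕ ipad = 07 5c 0e 36.  K' ⊕ opad = 6d 36 64 5c.
Inner input = (K'⊕ipad) ∥ m = 07 5c 0e 36 ∥ a8 1e 3d.
Inner hash: even-index sum = 250 mod 256 = 250; odd-index sum = 176 mod 256 = 176 → fa b0.
Outer input = (K'⊕opad) ∥ inner = 6d 36 64 5c ∥ fa b0.
Outer hash (tag): even-index sum = 459 mod 256 = 203; odd-index sum = 322 mod 256 = 66 → cb 42.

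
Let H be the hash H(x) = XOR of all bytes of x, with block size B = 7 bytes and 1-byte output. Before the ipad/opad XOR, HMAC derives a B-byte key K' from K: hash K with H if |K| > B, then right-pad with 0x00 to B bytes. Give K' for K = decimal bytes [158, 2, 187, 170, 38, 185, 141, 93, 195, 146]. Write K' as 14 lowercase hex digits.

93000000000000

|K| = 10 > B = 7, so first hash the key.
H(K): XOR 9e⊕02⊕bb⊕aa⊕26⊕b9⊕8d⊕5d⊕c3⊕92 = 93.
Zero-pad H(K) = 93 to 7 bytes: K' = 93 00 00 00 00 00 00.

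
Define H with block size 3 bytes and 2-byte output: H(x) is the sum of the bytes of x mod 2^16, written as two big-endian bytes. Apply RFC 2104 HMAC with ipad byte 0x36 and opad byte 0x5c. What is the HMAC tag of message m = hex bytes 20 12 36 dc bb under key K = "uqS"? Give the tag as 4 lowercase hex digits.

Key "uqS" = 75 71 53 is exactly B = 3 bytes: K' = 75 71 53.
K' ⊕ ipad = 43 47 65.  K' ⊕ opad = 29 2d 0f.
Inner input = (K'⊕ipad) ∥ m = 43 47 65 ∥ 20 12 36 dc bb.
Inner hash: sum = 67+71+101+32+18+54+220+187 = 750 → 02 ee.
Outer input = (K'⊕opad) ∥ inner = 29 2d 0f ∥ 02 ee.
Outer hash (tag): sum = 41+45+15+2+238 = 341 → 01 55.

0155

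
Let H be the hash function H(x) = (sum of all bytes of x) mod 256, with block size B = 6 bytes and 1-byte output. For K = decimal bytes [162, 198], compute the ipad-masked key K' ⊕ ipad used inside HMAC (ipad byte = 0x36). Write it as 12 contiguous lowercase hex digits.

Key decimal bytes [162, 198] = a2 c6 is 2 bytes ≤ B = 6; zero-pad to 6 bytes: K' = a2 c6 00 00 00 00.
XOR each byte with 0x36: a2⊕36=94, c6⊕36=f0, 00⊕36=36, 00⊕36=36, 00⊕36=36, 00⊕36=36.

94f036363636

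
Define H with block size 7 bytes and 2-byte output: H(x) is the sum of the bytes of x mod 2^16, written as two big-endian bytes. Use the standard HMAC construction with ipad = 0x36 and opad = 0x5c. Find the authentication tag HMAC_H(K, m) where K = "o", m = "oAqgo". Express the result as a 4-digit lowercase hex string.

Key "o" = 6f is 1 byte ≤ B = 7; zero-pad to 7 bytes: K' = 6f 00 00 00 00 00 00.
K' ⊕ ipad = 59 36 36 36 36 36 36.  K' ⊕ opad = 33 5c 5c 5c 5c 5c 5c.
Inner input = (K'⊕ipad) ∥ m = 59 36 36 36 36 36 36 ∥ 6f 41 71 67 6f.
Inner hash: sum = 89+54+54+54+54+54+54+111+65+113+103+111 = 916 → 03 94.
Outer input = (K'⊕opad) ∥ inner = 33 5c 5c 5c 5c 5c 5c ∥ 03 94.
Outer hash (tag): sum = 51+92+92+92+92+92+92+3+148 = 754 → 02 f2.

02f2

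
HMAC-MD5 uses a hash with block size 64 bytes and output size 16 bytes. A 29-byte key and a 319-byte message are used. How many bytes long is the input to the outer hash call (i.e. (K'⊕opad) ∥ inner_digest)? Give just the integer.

80

Key is 29 ≤ 64 bytes, zero-padded: |K'| = 64.
Outer input = (K'⊕opad) ∥ H(inner) → 64 + 16 = 80 bytes.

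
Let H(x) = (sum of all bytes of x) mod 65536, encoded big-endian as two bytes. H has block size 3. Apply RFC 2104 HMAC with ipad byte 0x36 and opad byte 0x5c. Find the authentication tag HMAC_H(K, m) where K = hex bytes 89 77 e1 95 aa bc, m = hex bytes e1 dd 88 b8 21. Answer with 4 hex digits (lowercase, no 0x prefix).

01b3

Key hex bytes 89 77 e1 95 aa bc is 6 bytes > B = 3, so hash it first: H(key) = 03 dc, then zero-pad to 3 bytes: K' = 03 dc 00.
K' ⊕ ipad = 35 ea 36.  K' ⊕ opad = 5f 80 5c.
Inner input = (K'⊕ipad) ∥ m = 35 ea 36 ∥ e1 dd 88 b8 21.
Inner hash: sum = 53+234+54+225+221+136+184+33 = 1140 → 04 74.
Outer input = (K'⊕opad) ∥ inner = 5f 80 5c ∥ 04 74.
Outer hash (tag): sum = 95+128+92+4+116 = 435 → 01 b3.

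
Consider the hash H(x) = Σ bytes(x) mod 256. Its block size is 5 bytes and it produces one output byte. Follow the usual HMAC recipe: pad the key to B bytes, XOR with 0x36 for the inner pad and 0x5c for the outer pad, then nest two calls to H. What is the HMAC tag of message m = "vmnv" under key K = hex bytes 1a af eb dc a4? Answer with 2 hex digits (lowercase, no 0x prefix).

4d

Key hex bytes 1a af eb dc a4 is exactly B = 5 bytes: K' = 1a af eb dc a4.
K' ⊕ ipad = 2c 99 dd ea 92.  K' ⊕ opad = 46 f3 b7 80 f8.
Inner input = (K'⊕ipad) ∥ m = 2c 99 dd ea 92 ∥ 76 6d 6e 76.
Inner hash: sum = 44+153+221+234+146+118+109+110+118 = 1253; mod 256 = 229 → e5.
Outer input = (K'⊕opad) ∥ inner = 46 f3 b7 80 f8 ∥ e5.
Outer hash (tag): sum = 70+243+183+128+248+229 = 1101; mod 256 = 77 → 4d.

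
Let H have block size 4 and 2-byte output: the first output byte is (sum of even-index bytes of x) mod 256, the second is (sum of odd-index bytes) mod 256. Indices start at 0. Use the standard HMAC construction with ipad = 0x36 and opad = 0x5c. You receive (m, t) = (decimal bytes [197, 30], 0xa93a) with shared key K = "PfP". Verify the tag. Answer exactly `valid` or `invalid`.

valid

Key "PfP" = 50 66 50 is 3 bytes ≤ B = 4; zero-pad to 4 bytes: K' = 50 66 50 00.
K' ⊕ ipad = 66 50 66 36; K' ⊕ opad = 0c 3a 0c 5c.
Inner hash: even-index sum = 401 mod 256 = 145; odd-index sum = 164 mod 256 = 164 → 91 a4.
Outer hash (recomputed tag): even-index sum = 169 mod 256 = 169; odd-index sum = 314 mod 256 = 58 → a9 3a.
Recomputed tag = a93a; claimed = a93a → match.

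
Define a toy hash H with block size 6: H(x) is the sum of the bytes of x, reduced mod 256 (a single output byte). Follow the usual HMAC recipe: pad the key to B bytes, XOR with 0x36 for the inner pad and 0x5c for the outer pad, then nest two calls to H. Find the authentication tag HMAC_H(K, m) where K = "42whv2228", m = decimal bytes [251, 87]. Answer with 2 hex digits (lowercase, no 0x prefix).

Key "42whv2228" = 34 32 77 68 76 32 32 32 38 is 9 bytes > B = 6, so hash it first: H(key) = 89, then zero-pad to 6 bytes: K' = 89 00 00 00 00 00.
K' ⊕ ipad = bf 36 36 36 36 36.  K' ⊕ opad = d5 5c 5c 5c 5c 5c.
Inner input = (K'⊕ipad) ∥ m = bf 36 36 36 36 36 ∥ fb 57.
Inner hash: sum = 191+54+54+54+54+54+251+87 = 799; mod 256 = 31 → 1f.
Outer input = (K'⊕opad) ∥ inner = d5 5c 5c 5c 5c 5c ∥ 1f.
Outer hash (tag): sum = 213+92+92+92+92+92+31 = 704; mod 256 = 192 → c0.

c0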